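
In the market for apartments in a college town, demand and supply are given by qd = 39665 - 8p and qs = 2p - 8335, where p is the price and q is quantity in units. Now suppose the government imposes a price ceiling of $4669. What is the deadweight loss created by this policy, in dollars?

21451.25

In a free market, 39665 - 8p = 2p - 8335 gives the equilibrium p* = 4800, q* = 1265.
Since 4669 < 4800, the ceiling is binding.
At p = 4669: qd = 39665 - 8·4669 = 2313 and qs = 2·4669 - 8335 = 1003.
Quantity traded falls to 1003. At q = 1003 the demand price is (39665 - 1003)/8 = 4832.75 and the supply price is (8335 + 1003)/2 = 4669.
Deadweight loss = ½ · (4832.75 - 4669) · (1265 - 1003) = ½ · 163.75 · 262 = 21451.25.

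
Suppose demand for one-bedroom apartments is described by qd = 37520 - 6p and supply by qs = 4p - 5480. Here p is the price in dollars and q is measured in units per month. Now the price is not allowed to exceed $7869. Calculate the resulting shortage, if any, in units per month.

0

Equilibrium: 37520 - 6p = 4p - 5480, so 43000 = 10p and p* = 4300, q* = 11720.
Since 7869 is above p* = 4300, the ceiling does not bind and the free-market outcome prevails.
Since the control does not bind, there is no shortage.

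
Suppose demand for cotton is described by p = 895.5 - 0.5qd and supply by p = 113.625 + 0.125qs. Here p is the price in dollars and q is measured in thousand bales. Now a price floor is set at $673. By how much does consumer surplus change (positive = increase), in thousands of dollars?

-341744

Rearranging demand gives qd = 1791 - 2p; rearranging supply gives qs = 8p - 909. Without the control the market clears where 1791 - 2p = 8p - 909, i.e. p* = 270 and q* = 1251.
Since 673 > 270, the floor is binding.
At p = 673: qd = 1791 - 2·673 = 445 and qs = 8·673 - 909 = 4475.
Consumer surplus without the control is ½ · (895.5 - 270) · 1251 = 391250.25.
With the floor, consumers buy 445 units at 673, so CS = ½ · (895.5 - 673) · 445 = 49506.25.
Change in consumer surplus = 49506.25 - 391250.25 = -341744.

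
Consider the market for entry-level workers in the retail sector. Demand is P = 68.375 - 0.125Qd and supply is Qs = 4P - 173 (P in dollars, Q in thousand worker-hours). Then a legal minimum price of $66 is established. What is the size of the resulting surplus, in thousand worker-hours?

Rearranging demand gives Qd = 547 - 8P. Setting quantity demanded equal to quantity supplied, 547 - 8P = 4P - 173, gives P* = 60 and Q* = 67.
The floor of 66 is above the equilibrium price 60, so it binds.
At P = 66: Qd = 547 - 8·66 = 19 and Qs = 4·66 - 173 = 91.
Surplus = Qs - Qd = 91 - 19 = 72.

72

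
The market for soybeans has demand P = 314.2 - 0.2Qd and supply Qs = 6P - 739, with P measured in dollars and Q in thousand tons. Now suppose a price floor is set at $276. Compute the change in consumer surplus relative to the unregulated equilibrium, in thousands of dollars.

Rearranging demand gives Qd = 1571 - 5P. In a free market, 1571 - 5P = 6P - 739 gives the equilibrium P* = 210, Q* = 521.
Since 276 > 210, the floor is binding.
At P = 276: Qd = 1571 - 5·276 = 191 and Qs = 6·276 - 739 = 917.
Consumer surplus without the control is ½ · (314.2 - 210) · 521 = 27144.1.
With the floor, consumers buy 191 units at 276, so CS = ½ · (314.2 - 276) · 191 = 3648.1.
Change in consumer surplus = 3648.1 - 27144.1 = -23496.

-23496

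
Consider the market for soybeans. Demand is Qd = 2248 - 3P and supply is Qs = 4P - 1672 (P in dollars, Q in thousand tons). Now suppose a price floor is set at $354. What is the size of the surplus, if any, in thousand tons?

0

In a free market, 2248 - 3P = 4P - 1672 gives the equilibrium P* = 560, Q* = 568.
Since 354 is below P* = 560, the floor does not bind and the free-market outcome prevails.
Since the control does not bind, there is no surplus.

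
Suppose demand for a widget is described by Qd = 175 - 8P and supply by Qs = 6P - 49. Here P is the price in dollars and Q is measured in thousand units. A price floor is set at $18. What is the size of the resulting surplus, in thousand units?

28

Setting quantity demanded equal to quantity supplied, 175 - 8P = 6P - 49, gives P* = 16 and Q* = 47.
Because the floor (18) lies above the market-clearing price, it is binding.
At P = 18: Qd = 175 - 8·18 = 31 and Qs = 6·18 - 49 = 59.
Surplus = Qs - Qd = 59 - 31 = 28.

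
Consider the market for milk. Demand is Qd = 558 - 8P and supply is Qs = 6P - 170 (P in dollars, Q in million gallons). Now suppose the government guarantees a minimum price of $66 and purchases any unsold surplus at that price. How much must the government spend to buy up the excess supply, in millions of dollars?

Equilibrium: 558 - 8P = 6P - 170, so 728 = 14P and P* = 52, Q* = 142.
Because the floor (66) lies above the market-clearing price, it is binding.
At P = 66: Qd = 558 - 8·66 = 30 and Qs = 6·66 - 170 = 226.
Surplus = Qs - Qd = 196.
Government expenditure = surplus × support price = 196 × 66 = 12936.

12936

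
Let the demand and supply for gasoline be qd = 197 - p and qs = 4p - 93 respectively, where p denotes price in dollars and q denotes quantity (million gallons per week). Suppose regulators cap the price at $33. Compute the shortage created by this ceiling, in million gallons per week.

125

In a free market, 197 - p = 4p - 93 gives the equilibrium p* = 58, q* = 139.
Because the ceiling (33) lies below the market-clearing price, it is binding.
At p = 33: qd = 197 - 33 = 164 and qs = 4·33 - 93 = 39.
Shortage = qd - qs = 164 - 39 = 125.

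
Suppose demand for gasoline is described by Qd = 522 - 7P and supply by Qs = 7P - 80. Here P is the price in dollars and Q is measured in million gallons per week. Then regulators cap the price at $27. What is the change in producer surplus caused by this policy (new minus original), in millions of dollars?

Setting quantity demanded equal to quantity supplied, 522 - 7P = 7P - 80, gives P* = 43 and Q* = 221.
Since 27 < 43, the ceiling is binding.
At P = 27: Qd = 522 - 7·27 = 333 and Qs = 7·27 - 80 = 109.
Producer surplus without the control is ½ · (43 - 80/7) · 221 = 48841/14.
With the ceiling, producers sell 109 units at 27, so PS = ½ · (27 - 80/7) · 109 = 11881/14.
Change in producer surplus = 11881/14 - 48841/14 = -2640.

-2640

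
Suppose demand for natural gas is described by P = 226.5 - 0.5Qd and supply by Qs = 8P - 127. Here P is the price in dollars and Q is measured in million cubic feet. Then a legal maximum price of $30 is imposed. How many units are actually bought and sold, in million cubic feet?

113

Rearranging demand gives Qd = 453 - 2P. In a free market, 453 - 2P = 8P - 127 gives the equilibrium P* = 58, Q* = 337.
The ceiling of 30 is below the equilibrium price 58, so it binds.
At P = 30: Qd = 453 - 2·30 = 393 and Qs = 8·30 - 127 = 113.
The quantity actually transacted is the short side, supply: 113.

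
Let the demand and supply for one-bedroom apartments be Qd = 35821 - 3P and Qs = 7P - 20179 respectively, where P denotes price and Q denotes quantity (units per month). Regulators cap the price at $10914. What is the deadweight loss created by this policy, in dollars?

Without the control the market clears where 35821 - 3P = 7P - 20179, i.e. P* = 5600 and Q* = 19021.
Since 10914 is above P* = 5600, the ceiling does not bind and the free-market outcome prevails.
Since the control does not bind, no trades are prevented and deadweight loss is zero.

0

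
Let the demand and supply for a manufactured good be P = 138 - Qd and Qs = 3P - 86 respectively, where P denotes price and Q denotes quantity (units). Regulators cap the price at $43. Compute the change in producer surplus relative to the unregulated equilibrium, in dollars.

-812.5

Rearranging demand gives Qd = 138 - P. In a free market, 138 - P = 3P - 86 gives the equilibrium P* = 56, Q* = 82.
The ceiling of 43 is below the equilibrium price 56, so it binds.
At P = 43: Qd = 138 - 43 = 95 and Qs = 3·43 - 86 = 43.
Producer surplus without the control is ½ · (56 - 86/3) · 82 = 3362/3.
With the ceiling, producers sell 43 units at 43, so PS = ½ · (43 - 86/3) · 43 = 1849/6.
Change in producer surplus = 1849/6 - 3362/3 = -812.5.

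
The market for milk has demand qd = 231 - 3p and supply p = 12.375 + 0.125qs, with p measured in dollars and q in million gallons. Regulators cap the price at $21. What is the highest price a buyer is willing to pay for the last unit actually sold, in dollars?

Rearranging supply gives qs = 8p - 99. Equilibrium: 231 - 3p = 8p - 99, so 330 = 11p and p* = 30, q* = 141.
Since 21 < 30, the ceiling is binding.
At p = 21: qd = 231 - 3·21 = 168 and qs = 8·21 - 99 = 69.
Only 69 units reach the market. On the demand curve, the marginal buyer's willingness to pay at q = 69 is (231 - 69)/3 = 54.

54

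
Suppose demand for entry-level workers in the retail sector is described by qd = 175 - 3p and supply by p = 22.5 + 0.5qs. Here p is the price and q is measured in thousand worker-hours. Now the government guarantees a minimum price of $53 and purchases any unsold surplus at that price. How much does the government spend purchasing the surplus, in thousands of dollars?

2385

Rearranging supply gives qs = 2p - 45. Setting quantity demanded equal to quantity supplied, 175 - 3p = 2p - 45, gives p* = 44 and q* = 43.
Since 53 > 44, the floor is binding.
At p = 53: qd = 175 - 3·53 = 16 and qs = 2·53 - 45 = 61.
Surplus = qs - qd = 45.
Government expenditure = surplus × support price = 45 × 53 = 2385.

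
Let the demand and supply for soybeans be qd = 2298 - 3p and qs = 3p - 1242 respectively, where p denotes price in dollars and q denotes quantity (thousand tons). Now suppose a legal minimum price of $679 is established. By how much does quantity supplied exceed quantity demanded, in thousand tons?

534

Without the control the market clears where 2298 - 3p = 3p - 1242, i.e. p* = 590 and q* = 528.
Since 679 > 590, the floor is binding.
At p = 679: qd = 2298 - 3·679 = 261 and qs = 3·679 - 1242 = 795.
Surplus = qs - qd = 795 - 261 = 534.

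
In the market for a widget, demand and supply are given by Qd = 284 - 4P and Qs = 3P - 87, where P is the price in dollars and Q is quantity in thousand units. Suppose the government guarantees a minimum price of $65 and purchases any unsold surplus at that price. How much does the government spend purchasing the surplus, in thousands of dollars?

5460

Without the control the market clears where 284 - 4P = 3P - 87, i.e. P* = 53 and Q* = 72.
Because the floor (65) lies above the market-clearing price, it is binding.
At P = 65: Qd = 284 - 4·65 = 24 and Qs = 3·65 - 87 = 108.
Surplus = Qs - Qd = 84.
Government expenditure = surplus × support price = 84 × 65 = 5460.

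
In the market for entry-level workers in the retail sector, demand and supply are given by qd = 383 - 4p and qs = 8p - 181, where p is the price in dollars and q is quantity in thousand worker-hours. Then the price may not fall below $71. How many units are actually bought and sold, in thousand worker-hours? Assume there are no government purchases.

In a free market, 383 - 4p = 8p - 181 gives the equilibrium p* = 47, q* = 195.
Since 71 > 47, the floor is binding.
At p = 71: qd = 383 - 4·71 = 99 and qs = 8·71 - 181 = 387.
The quantity actually transacted is the short side, demand: 99.

99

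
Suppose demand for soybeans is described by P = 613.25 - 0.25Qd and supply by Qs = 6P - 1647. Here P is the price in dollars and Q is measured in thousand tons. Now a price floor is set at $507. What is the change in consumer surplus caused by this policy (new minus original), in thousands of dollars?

-60043

Rearranging demand gives Qd = 2453 - 4P. In a free market, 2453 - 4P = 6P - 1647 gives the equilibrium P* = 410, Q* = 813.
Since 507 > 410, the floor is binding.
At P = 507: Qd = 2453 - 4·507 = 425 and Qs = 6·507 - 1647 = 1395.
Consumer surplus without the control is ½ · (613.25 - 410) · 813 = 82621.125.
With the floor, consumers buy 425 units at 507, so CS = ½ · (613.25 - 507) · 425 = 22578.125.
Change in consumer surplus = 22578.125 - 82621.125 = -60043.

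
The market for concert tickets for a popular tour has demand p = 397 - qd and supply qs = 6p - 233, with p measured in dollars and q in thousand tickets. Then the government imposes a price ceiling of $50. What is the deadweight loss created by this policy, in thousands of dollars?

Rearranging demand gives qd = 397 - p. Equilibrium: 397 - p = 6p - 233, so 630 = 7p and p* = 90, q* = 307.
Because the ceiling (50) lies below the market-clearing price, it is binding.
At p = 50: qd = 397 - 50 = 347 and qs = 6·50 - 233 = 67.
Quantity traded falls to 67. At q = 67 the demand price is 397 - 67 = 330 and the supply price is (233 + 67)/6 = 50.
Deadweight loss = ½ · (330 - 50) · (307 - 67) = ½ · 280 · 240 = 33600.

33600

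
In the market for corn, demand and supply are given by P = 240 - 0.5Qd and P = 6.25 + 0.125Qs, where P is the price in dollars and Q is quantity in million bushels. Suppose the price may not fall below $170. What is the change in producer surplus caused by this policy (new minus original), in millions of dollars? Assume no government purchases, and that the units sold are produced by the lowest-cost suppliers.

Rearranging demand gives Qd = 480 - 2P; rearranging supply gives Qs = 8P - 50. Setting quantity demanded equal to quantity supplied, 480 - 2P = 8P - 50, gives P* = 53 and Q* = 374.
Because the floor (170) lies above the market-clearing price, it is binding.
At P = 170: Qd = 480 - 2·170 = 140 and Qs = 8·170 - 50 = 1310.
Producer surplus without the control is ½ · (53 - 6.25) · 374 = 8742.25.
With the floor, 140 units are sold at 170. The supply price at Q = 140 is 23.75, so PS = ½ · [(170 - 6.25) + (170 - 23.75)] · 140 = 21700.
Change in producer surplus = 21700 - 8742.25 = 12957.75.

12957.75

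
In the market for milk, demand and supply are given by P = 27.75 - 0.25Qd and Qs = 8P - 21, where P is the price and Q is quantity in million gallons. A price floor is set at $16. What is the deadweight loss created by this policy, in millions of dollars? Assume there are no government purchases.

Rearranging demand gives Qd = 111 - 4P. Without the control the market clears where 111 - 4P = 8P - 21, i.e. P* = 11 and Q* = 67.
Since 16 > 11, the floor is binding.
At P = 16: Qd = 111 - 4·16 = 47 and Qs = 8·16 - 21 = 107.
Quantity traded falls to 47. At Q = 47 the demand price is (111 - 47)/4 = 16 and the supply price is (21 + 47)/8 = 8.5.
Deadweight loss = ½ · (16 - 8.5) · (67 - 47) = ½ · 7.5 · 20 = 75.

75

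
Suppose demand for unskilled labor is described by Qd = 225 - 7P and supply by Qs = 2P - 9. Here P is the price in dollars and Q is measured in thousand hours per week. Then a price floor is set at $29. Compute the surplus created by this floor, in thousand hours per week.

Equilibrium: 225 - 7P = 2P - 9, so 234 = 9P and P* = 26, Q* = 43.
Because the floor (29) lies above the market-clearing price, it is binding.
At P = 29: Qd = 225 - 7·29 = 22 and Qs = 2·29 - 9 = 49.
Surplus = Qs - Qd = 49 - 22 = 27.

27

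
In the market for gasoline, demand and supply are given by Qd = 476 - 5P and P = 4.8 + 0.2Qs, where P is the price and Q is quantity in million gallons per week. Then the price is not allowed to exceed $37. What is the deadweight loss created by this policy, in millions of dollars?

Rearranging supply gives Qs = 5P - 24. Without the control the market clears where 476 - 5P = 5P - 24, i.e. P* = 50 and Q* = 226.
The ceiling of 37 is below the equilibrium price 50, so it binds.
At P = 37: Qd = 476 - 5·37 = 291 and Qs = 5·37 - 24 = 161.
Quantity traded falls to 161. At Q = 161 the demand price is (476 - 161)/5 = 63 and the supply price is (24 + 161)/5 = 37.
Deadweight loss = ½ · (63 - 37) · (226 - 161) = ½ · 26 · 65 = 845.

845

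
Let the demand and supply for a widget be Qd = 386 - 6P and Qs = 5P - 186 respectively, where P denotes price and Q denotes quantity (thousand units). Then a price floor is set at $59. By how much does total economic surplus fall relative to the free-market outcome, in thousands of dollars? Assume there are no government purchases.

323.4

Without the control the market clears where 386 - 6P = 5P - 186, i.e. P* = 52 and Q* = 74.
The floor of 59 is above the equilibrium price 52, so it binds.
At P = 59: Qd = 386 - 6·59 = 32 and Qs = 5·59 - 186 = 109.
Quantity traded falls to 32. At Q = 32 the demand price is (386 - 32)/6 = 59 and the supply price is (186 + 32)/5 = 43.6.
Deadweight loss = ½ · (59 - 43.6) · (74 - 32) = ½ · 15.4 · 42 = 323.4.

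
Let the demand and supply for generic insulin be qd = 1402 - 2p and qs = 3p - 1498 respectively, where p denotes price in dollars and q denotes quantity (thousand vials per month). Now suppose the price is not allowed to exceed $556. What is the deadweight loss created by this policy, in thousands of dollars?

2160

In a free market, 1402 - 2p = 3p - 1498 gives the equilibrium p* = 580, q* = 242.
The ceiling of 556 is below the equilibrium price 580, so it binds.
At p = 556: qd = 1402 - 2·556 = 290 and qs = 3·556 - 1498 = 170.
Quantity traded falls to 170. At q = 170 the demand price is (1402 - 170)/2 = 616 and the supply price is (1498 + 170)/3 = 556.
Deadweight loss = ½ · (616 - 556) · (242 - 170) = ½ · 60 · 72 = 2160.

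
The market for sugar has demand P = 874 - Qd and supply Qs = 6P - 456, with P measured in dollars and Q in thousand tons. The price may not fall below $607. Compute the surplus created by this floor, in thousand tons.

2919

Rearranging demand gives Qd = 874 - P. Without the control the market clears where 874 - P = 6P - 456, i.e. P* = 190 and Q* = 684.
Since 607 > 190, the floor is binding.
At P = 607: Qd = 874 - 607 = 267 and Qs = 6·607 - 456 = 3186.
Surplus = Qs - Qd = 3186 - 267 = 2919.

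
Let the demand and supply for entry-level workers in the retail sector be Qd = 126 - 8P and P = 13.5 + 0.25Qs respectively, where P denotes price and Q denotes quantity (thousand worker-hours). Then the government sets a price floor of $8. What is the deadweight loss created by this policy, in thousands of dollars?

Rearranging supply gives Qs = 4P - 54. Setting quantity demanded equal to quantity supplied, 126 - 8P = 4P - 54, gives P* = 15 and Q* = 6.
The floor of 8 is below the equilibrium price 15, so it is not binding; the market clears at P* = 15, Q* = 6.
Since the control does not bind, no trades are prevented and deadweight loss is zero.

0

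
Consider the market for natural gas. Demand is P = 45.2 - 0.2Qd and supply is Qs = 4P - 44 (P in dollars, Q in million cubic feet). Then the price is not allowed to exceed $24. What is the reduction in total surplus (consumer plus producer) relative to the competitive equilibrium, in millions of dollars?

129.6

Rearranging demand gives Qd = 226 - 5P. Without the control the market clears where 226 - 5P = 4P - 44, i.e. P* = 30 and Q* = 76.
Because the ceiling (24) lies below the market-clearing price, it is binding.
At P = 24: Qd = 226 - 5·24 = 106 and Qs = 4·24 - 44 = 52.
Quantity traded falls to 52. At Q = 52 the demand price is (226 - 52)/5 = 34.8 and the supply price is (44 + 52)/4 = 24.
Deadweight loss = ½ · (34.8 - 24) · (76 - 52) = ½ · 10.8 · 24 = 129.6.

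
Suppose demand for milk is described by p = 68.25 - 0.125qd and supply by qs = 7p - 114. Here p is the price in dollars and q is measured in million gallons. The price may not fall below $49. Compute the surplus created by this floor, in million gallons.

Rearranging demand gives qd = 546 - 8p. Without the control the market clears where 546 - 8p = 7p - 114, i.e. p* = 44 and q* = 194.
Since 49 > 44, the floor is binding.
At p = 49: qd = 546 - 8·49 = 154 and qs = 7·49 - 114 = 229.
Surplus = qs - qd = 229 - 154 = 75.

75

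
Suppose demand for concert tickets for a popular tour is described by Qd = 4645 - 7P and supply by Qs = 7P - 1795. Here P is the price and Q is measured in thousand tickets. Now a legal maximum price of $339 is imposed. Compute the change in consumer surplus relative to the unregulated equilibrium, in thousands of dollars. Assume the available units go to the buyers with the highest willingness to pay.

Equilibrium: 4645 - 7P = 7P - 1795, so 6440 = 14P and P* = 460, Q* = 1425.
Since 339 < 460, the ceiling is binding.
At P = 339: Qd = 4645 - 7·339 = 2272 and Qs = 7·339 - 1795 = 578.
Consumer surplus without the control is ½ · (4645/7 - 460) · 1425 = 2030625/14.
With the ceiling, 578 units are sold at 339 (assume they go to the highest-value buyers). The demand price at Q = 578 is 581, so CS = ½ · [(4645/7 - 339) + (581 - 339)] · 578 = 1146174/7.
Change in consumer surplus = 1146174/7 - 2030625/14 = 18694.5.

18694.5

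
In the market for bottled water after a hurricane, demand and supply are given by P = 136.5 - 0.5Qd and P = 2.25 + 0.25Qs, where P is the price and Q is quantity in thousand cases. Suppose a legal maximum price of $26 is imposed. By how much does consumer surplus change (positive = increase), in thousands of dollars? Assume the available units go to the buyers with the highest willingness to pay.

Rearranging demand gives Qd = 273 - 2P; rearranging supply gives Qs = 4P - 9. Setting quantity demanded equal to quantity supplied, 273 - 2P = 4P - 9, gives P* = 47 and Q* = 179.
Because the ceiling (26) lies below the market-clearing price, it is binding.
At P = 26: Qd = 273 - 2·26 = 221 and Qs = 4·26 - 9 = 95.
Consumer surplus without the control is ½ · (136.5 - 47) · 179 = 8010.25.
With the ceiling, 95 units are sold at 26 (assume they go to the highest-value buyers). The demand price at Q = 95 is 89, so CS = ½ · [(136.5 - 26) + (89 - 26)] · 95 = 8241.25.
Change in consumer surplus = 8241.25 - 8010.25 = 231.

231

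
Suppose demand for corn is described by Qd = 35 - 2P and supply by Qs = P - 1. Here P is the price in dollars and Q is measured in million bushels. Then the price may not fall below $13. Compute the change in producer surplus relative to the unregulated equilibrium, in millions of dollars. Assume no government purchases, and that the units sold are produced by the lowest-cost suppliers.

7

In a free market, 35 - 2P = P - 1 gives the equilibrium P* = 12, Q* = 11.
The floor of 13 is above the equilibrium price 12, so it binds.
At P = 13: Qd = 35 - 2·13 = 9 and Qs = 13 - 1 = 12.
Producer surplus without the control is ½ · (12 - 1) · 11 = 60.5.
With the floor, 9 units are sold at 13. The supply price at Q = 9 is 10, so PS = ½ · [(13 - 1) + (13 - 10)] · 9 = 67.5.
Change in producer surplus = 67.5 - 60.5 = 7.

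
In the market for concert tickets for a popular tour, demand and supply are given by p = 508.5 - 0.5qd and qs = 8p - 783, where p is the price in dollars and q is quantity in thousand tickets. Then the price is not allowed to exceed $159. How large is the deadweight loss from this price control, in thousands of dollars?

8820

Rearranging demand gives qd = 1017 - 2p. Without the control the market clears where 1017 - 2p = 8p - 783, i.e. p* = 180 and q* = 657.
The ceiling of 159 is below the equilibrium price 180, so it binds.
At p = 159: qd = 1017 - 2·159 = 699 and qs = 8·159 - 783 = 489.
Quantity traded falls to 489. At q = 489 the demand price is (1017 - 489)/2 = 264 and the supply price is (783 + 489)/8 = 159.
Deadweight loss = ½ · (264 - 159) · (657 - 489) = ½ · 105 · 168 = 8820.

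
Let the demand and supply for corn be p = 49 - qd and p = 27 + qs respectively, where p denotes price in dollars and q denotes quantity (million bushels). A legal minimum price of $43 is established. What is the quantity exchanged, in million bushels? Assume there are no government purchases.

6

Rearranging demand gives qd = 49 - p; rearranging supply gives qs = p - 27. Without the control the market clears where 49 - p = p - 27, i.e. p* = 38 and q* = 11.
Since 43 > 38, the floor is binding.
At p = 43: qd = 49 - 43 = 6 and qs = 43 - 27 = 16.
The quantity actually transacted is the short side, demand: 6.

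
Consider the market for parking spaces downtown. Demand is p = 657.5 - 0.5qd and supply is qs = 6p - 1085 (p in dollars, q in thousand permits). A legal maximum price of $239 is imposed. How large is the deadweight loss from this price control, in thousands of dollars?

44652

Rearranging demand gives qd = 1315 - 2p. Equilibrium: 1315 - 2p = 6p - 1085, so 2400 = 8p and p* = 300, q* = 715.
Since 239 < 300, the ceiling is binding.
At p = 239: qd = 1315 - 2·239 = 837 and qs = 6·239 - 1085 = 349.
Quantity traded falls to 349. At q = 349 the demand price is (1315 - 349)/2 = 483 and the supply price is (1085 + 349)/6 = 239.
Deadweight loss = ½ · (483 - 239) · (715 - 349) = ½ · 244 · 366 = 44652.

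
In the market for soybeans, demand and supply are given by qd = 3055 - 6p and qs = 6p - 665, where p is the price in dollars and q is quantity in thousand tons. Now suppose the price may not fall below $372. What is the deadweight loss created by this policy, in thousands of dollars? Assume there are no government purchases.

Setting quantity demanded equal to quantity supplied, 3055 - 6p = 6p - 665, gives p* = 310 and q* = 1195.
The floor of 372 is above the equilibrium price 310, so it binds.
At p = 372: qd = 3055 - 6·372 = 823 and qs = 6·372 - 665 = 1567.
Quantity traded falls to 823. At q = 823 the demand price is (3055 - 823)/6 = 372 and the supply price is (665 + 823)/6 = 248.
Deadweight loss = ½ · (372 - 248) · (1195 - 823) = ½ · 124 · 372 = 23064.

23064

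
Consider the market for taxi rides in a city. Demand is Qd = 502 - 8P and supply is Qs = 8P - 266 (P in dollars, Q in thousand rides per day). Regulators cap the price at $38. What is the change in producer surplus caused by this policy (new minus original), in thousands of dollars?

-780

Without the control the market clears where 502 - 8P = 8P - 266, i.e. P* = 48 and Q* = 118.
Because the ceiling (38) lies below the market-clearing price, it is binding.
At P = 38: Qd = 502 - 8·38 = 198 and Qs = 8·38 - 266 = 38.
Producer surplus without the control is ½ · (48 - 33.25) · 118 = 870.25.
With the ceiling, producers sell 38 units at 38, so PS = ½ · (38 - 33.25) · 38 = 90.25.
Change in producer surplus = 90.25 - 870.25 = -780.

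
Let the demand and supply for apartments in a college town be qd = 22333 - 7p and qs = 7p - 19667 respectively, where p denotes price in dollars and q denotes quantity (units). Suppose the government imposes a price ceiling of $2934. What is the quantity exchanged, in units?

Setting quantity demanded equal to quantity supplied, 22333 - 7p = 7p - 19667, gives p* = 3000 and q* = 1333.
Because the ceiling (2934) lies below the market-clearing price, it is binding.
At p = 2934: qd = 22333 - 7·2934 = 1795 and qs = 7·2934 - 19667 = 871.
The quantity actually transacted is the short side, supply: 871.

871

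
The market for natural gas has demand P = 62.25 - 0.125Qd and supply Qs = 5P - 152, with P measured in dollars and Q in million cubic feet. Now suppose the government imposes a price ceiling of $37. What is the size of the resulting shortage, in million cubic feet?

Rearranging demand gives Qd = 498 - 8P. Equilibrium: 498 - 8P = 5P - 152, so 650 = 13P and P* = 50, Q* = 98.
Because the ceiling (37) lies below the market-clearing price, it is binding.
At P = 37: Qd = 498 - 8·37 = 202 and Qs = 5·37 - 152 = 33.
Shortage = Qd - Qs = 202 - 33 = 169.

169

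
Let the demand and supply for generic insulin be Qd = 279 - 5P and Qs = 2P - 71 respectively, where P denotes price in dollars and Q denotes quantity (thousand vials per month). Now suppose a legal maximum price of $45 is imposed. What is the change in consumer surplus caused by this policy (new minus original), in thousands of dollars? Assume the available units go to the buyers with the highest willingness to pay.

85

Equilibrium: 279 - 5P = 2P - 71, so 350 = 7P and P* = 50, Q* = 29.
Since 45 < 50, the ceiling is binding.
At P = 45: Qd = 279 - 5·45 = 54 and Qs = 2·45 - 71 = 19.
Consumer surplus without the control is ½ · (55.8 - 50) · 29 = 84.1.
With the ceiling, 19 units are sold at 45 (assume they go to the highest-value buyers). The demand price at Q = 19 is 52, so CS = ½ · [(55.8 - 45) + (52 - 45)] · 19 = 169.1.
Change in consumer surplus = 169.1 - 84.1 = 85.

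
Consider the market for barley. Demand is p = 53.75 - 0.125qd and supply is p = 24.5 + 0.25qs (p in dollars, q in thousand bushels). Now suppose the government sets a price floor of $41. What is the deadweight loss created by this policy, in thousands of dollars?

Rearranging demand gives qd = 430 - 8p; rearranging supply gives qs = 4p - 98. In a free market, 430 - 8p = 4p - 98 gives the equilibrium p* = 44, q* = 78.
Since 41 is below p* = 44, the floor does not bind and the free-market outcome prevails.
Since the control does not bind, no trades are prevented and deadweight loss is zero.

0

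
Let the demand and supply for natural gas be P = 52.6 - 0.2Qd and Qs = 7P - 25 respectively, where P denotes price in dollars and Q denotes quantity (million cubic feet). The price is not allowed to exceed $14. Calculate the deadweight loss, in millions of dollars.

840

Rearranging demand gives Qd = 263 - 5P. Setting quantity demanded equal to quantity supplied, 263 - 5P = 7P - 25, gives P* = 24 and Q* = 143.
The ceiling of 14 is below the equilibrium price 24, so it binds.
At P = 14: Qd = 263 - 5·14 = 193 and Qs = 7·14 - 25 = 73.
Quantity traded falls to 73. At Q = 73 the demand price is (263 - 73)/5 = 38 and the supply price is (25 + 73)/7 = 14.
Deadweight loss = ½ · (38 - 14) · (143 - 73) = ½ · 24 · 70 = 840.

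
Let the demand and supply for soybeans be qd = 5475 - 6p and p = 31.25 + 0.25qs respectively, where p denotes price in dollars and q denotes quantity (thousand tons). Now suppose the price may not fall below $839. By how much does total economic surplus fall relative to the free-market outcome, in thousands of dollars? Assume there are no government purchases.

583807.5

Rearranging supply gives qs = 4p - 125. Setting quantity demanded equal to quantity supplied, 5475 - 6p = 4p - 125, gives p* = 560 and q* = 2115.
Because the floor (839) lies above the market-clearing price, it is binding.
At p = 839: qd = 5475 - 6·839 = 441 and qs = 4·839 - 125 = 3231.
Quantity traded falls to 441. At q = 441 the demand price is (5475 - 441)/6 = 839 and the supply price is (125 + 441)/4 = 141.5.
Deadweight loss = ½ · (839 - 141.5) · (2115 - 441) = ½ · 697.5 · 1674 = 583807.5.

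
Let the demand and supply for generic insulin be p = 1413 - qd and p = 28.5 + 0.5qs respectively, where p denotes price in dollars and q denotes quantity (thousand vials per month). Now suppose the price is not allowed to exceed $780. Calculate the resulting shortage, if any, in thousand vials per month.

Rearranging demand gives qd = 1413 - p; rearranging supply gives qs = 2p - 57. Without the control the market clears where 1413 - p = 2p - 57, i.e. p* = 490 and q* = 923.
The ceiling of 780 is above the equilibrium price 490, so it is not binding; the market clears at p* = 490, q* = 923.
Since the control does not bind, there is no shortage.

0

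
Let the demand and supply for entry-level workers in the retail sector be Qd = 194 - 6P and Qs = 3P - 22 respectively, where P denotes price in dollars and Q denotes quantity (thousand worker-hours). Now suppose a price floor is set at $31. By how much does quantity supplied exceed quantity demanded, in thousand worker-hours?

63

Without the control the market clears where 194 - 6P = 3P - 22, i.e. P* = 24 and Q* = 50.
The floor of 31 is above the equilibrium price 24, so it binds.
At P = 31: Qd = 194 - 6·31 = 8 and Qs = 3·31 - 22 = 71.
Surplus = Qs - Qd = 71 - 8 = 63.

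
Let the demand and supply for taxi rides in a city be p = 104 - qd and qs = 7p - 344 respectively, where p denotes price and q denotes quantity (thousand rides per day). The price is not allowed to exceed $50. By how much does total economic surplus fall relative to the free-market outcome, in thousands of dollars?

1008

Rearranging demand gives qd = 104 - p. Equilibrium: 104 - p = 7p - 344, so 448 = 8p and p* = 56, q* = 48.
Since 50 < 56, the ceiling is binding.
At p = 50: qd = 104 - 50 = 54 and qs = 7·50 - 344 = 6.
Quantity traded falls to 6. At q = 6 the demand price is 104 - 6 = 98 and the supply price is (344 + 6)/7 = 50.
Deadweight loss = ½ · (98 - 50) · (48 - 6) = ½ · 48 · 42 = 1008.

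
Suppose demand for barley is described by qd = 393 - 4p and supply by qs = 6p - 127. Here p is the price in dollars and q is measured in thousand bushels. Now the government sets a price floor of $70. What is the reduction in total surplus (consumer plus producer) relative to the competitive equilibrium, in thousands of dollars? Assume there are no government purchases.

1080

Equilibrium: 393 - 4p = 6p - 127, so 520 = 10p and p* = 52, q* = 185.
Since 70 > 52, the floor is binding.
At p = 70: qd = 393 - 4·70 = 113 and qs = 6·70 - 127 = 293.
Quantity traded falls to 113. At q = 113 the demand price is (393 - 113)/4 = 70 and the supply price is (127 + 113)/6 = 40.
Deadweight loss = ½ · (70 - 40) · (185 - 113) = ½ · 30 · 72 = 1080.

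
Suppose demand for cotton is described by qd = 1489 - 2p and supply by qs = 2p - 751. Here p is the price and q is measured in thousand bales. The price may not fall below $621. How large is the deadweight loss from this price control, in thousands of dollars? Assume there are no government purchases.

Equilibrium: 1489 - 2p = 2p - 751, so 2240 = 4p and p* = 560, q* = 369.
Because the floor (621) lies above the market-clearing price, it is binding.
At p = 621: qd = 1489 - 2·621 = 247 and qs = 2·621 - 751 = 491.
Quantity traded falls to 247. At q = 247 the demand price is (1489 - 247)/2 = 621 and the supply price is (751 + 247)/2 = 499.
Deadweight loss = ½ · (621 - 499) · (369 - 247) = ½ · 122 · 122 = 7442.

7442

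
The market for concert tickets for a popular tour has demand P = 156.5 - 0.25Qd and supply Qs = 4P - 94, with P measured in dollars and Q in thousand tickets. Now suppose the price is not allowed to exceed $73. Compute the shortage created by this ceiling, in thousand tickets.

Rearranging demand gives Qd = 626 - 4P. Without the control the market clears where 626 - 4P = 4P - 94, i.e. P* = 90 and Q* = 266.
Since 73 < 90, the ceiling is binding.
At P = 73: Qd = 626 - 4·73 = 334 and Qs = 4·73 - 94 = 198.
Shortage = Qd - Qs = 334 - 198 = 136.

136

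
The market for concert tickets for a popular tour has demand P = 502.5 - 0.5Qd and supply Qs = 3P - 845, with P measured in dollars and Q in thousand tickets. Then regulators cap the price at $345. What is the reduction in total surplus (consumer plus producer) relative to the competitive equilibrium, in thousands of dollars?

Rearranging demand gives Qd = 1005 - 2P. In a free market, 1005 - 2P = 3P - 845 gives the equilibrium P* = 370, Q* = 265.
Since 345 < 370, the ceiling is binding.
At P = 345: Qd = 1005 - 2·345 = 315 and Qs = 3·345 - 845 = 190.
Quantity traded falls to 190. At Q = 190 the demand price is (1005 - 190)/2 = 407.5 and the supply price is (845 + 190)/3 = 345.
Deadweight loss = ½ · (407.5 - 345) · (265 - 190) = ½ · 62.5 · 75 = 2343.75.

2343.75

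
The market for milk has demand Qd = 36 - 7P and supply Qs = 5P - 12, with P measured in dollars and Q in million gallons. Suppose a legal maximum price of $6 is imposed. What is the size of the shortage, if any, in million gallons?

Equilibrium: 36 - 7P = 5P - 12, so 48 = 12P and P* = 4, Q* = 8.
The ceiling of 6 is above the equilibrium price 4, so it is not binding; the market clears at P* = 4, Q* = 8.
Since the control does not bind, there is no shortage.

0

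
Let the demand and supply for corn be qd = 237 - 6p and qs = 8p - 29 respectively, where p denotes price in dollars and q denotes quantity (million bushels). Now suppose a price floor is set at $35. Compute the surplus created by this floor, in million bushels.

224

In a free market, 237 - 6p = 8p - 29 gives the equilibrium p* = 19, q* = 123.
The floor of 35 is above the equilibrium price 19, so it binds.
At p = 35: qd = 237 - 6·35 = 27 and qs = 8·35 - 29 = 251.
Surplus = qs - qd = 251 - 27 = 224.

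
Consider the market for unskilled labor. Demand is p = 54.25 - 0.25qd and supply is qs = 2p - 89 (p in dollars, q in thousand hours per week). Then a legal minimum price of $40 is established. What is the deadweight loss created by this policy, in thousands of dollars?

0

Rearranging demand gives qd = 217 - 4p. Setting quantity demanded equal to quantity supplied, 217 - 4p = 2p - 89, gives p* = 51 and q* = 13.
The floor of 40 is below the equilibrium price 51, so it is not binding; the market clears at p* = 51, q* = 13.
Since the control does not bind, no trades are prevented and deadweight loss is zero.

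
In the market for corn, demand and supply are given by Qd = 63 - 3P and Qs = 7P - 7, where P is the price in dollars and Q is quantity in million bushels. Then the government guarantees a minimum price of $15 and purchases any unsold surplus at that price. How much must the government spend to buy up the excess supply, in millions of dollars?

In a free market, 63 - 3P = 7P - 7 gives the equilibrium P* = 7, Q* = 42.
Since 15 > 7, the floor is binding.
At P = 15: Qd = 63 - 3·15 = 18 and Qs = 7·15 - 7 = 98.
Surplus = Qs - Qd = 80.
Government expenditure = surplus × support price = 80 × 15 = 1200.

1200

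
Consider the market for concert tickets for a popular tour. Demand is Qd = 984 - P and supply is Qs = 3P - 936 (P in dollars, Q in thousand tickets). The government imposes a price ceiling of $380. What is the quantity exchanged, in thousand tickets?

204

Equilibrium: 984 - P = 3P - 936, so 1920 = 4P and P* = 480, Q* = 504.
The ceiling of 380 is below the equilibrium price 480, so it binds.
At P = 380: Qd = 984 - 380 = 604 and Qs = 3·380 - 936 = 204.
The quantity actually transacted is the short side, supply: 204.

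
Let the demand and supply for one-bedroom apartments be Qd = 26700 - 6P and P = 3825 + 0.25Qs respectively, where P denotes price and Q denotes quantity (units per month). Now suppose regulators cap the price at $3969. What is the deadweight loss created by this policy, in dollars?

177870

Rearranging supply gives Qs = 4P - 15300. Equilibrium: 26700 - 6P = 4P - 15300, so 42000 = 10P and P* = 4200, Q* = 1500.
Because the ceiling (3969) lies below the market-clearing price, it is binding.
At P = 3969: Qd = 26700 - 6·3969 = 2886 and Qs = 4·3969 - 15300 = 576.
Quantity traded falls to 576. At Q = 576 the demand price is (26700 - 576)/6 = 4354 and the supply price is (15300 + 576)/4 = 3969.
Deadweight loss = ½ · (4354 - 3969) · (1500 - 576) = ½ · 385 · 924 = 177870.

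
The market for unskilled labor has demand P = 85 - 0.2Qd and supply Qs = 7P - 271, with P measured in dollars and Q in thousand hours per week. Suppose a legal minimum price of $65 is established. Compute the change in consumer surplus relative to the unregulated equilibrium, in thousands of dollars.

-822.5

Rearranging demand gives Qd = 425 - 5P. Equilibrium: 425 - 5P = 7P - 271, so 696 = 12P and P* = 58, Q* = 135.
Since 65 > 58, the floor is binding.
At P = 65: Qd = 425 - 5·65 = 100 and Qs = 7·65 - 271 = 184.
Consumer surplus without the control is ½ · (85 - 58) · 135 = 1822.5.
With the floor, consumers buy 100 units at 65, so CS = ½ · (85 - 65) · 100 = 1000.
Change in consumer surplus = 1000 - 1822.5 = -822.5.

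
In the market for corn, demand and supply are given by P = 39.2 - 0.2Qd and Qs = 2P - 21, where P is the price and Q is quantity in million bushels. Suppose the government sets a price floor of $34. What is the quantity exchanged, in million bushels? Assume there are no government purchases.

26

Rearranging demand gives Qd = 196 - 5P. In a free market, 196 - 5P = 2P - 21 gives the equilibrium P* = 31, Q* = 41.
The floor of 34 is above the equilibrium price 31, so it binds.
At P = 34: Qd = 196 - 5·34 = 26 and Qs = 2·34 - 21 = 47.
The quantity actually transacted is the short side, demand: 26.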